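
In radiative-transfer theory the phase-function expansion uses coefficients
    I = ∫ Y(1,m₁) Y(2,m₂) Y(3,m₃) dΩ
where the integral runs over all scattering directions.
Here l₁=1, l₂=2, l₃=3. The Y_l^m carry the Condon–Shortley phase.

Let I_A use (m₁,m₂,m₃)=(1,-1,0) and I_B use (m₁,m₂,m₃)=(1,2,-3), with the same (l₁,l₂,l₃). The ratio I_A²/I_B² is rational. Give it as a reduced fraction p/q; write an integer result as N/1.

1/5

l's match ⇒ only the (l;m) 3-j factors differ between A and B.
A: triangle coeff Δ(1,2,3) = 1/105; Σ_t [0,0]: t=0:+1/12 = 1/12; (3j)²=1/35 [(1 2 3; 1 -1 0)], sign=-1
B: triangle coeff Δ(1,2,3) = 1/105; Σ_t [0,0]: t=0:+1/48 = 1/48; (3j)²=1/7 [(1 2 3; 1 2 -3)], sign=+1
I_A²/I_B² = (1/35)/(1/7) = 1/5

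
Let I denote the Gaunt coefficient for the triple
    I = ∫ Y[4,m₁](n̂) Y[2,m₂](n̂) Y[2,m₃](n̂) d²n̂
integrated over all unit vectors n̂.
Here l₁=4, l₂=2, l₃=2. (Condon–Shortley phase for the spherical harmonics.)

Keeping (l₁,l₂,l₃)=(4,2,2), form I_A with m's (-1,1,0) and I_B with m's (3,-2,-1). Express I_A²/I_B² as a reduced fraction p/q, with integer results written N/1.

6/7

l's match ⇒ only the (l;m) 3-j factors differ between A and B.
A: triangle coeff Δ(4,2,2) = 1/630; Σ_t [3,3]: t=3:−1/24 = -1/24; (3j)²=1/21 [(4 2 2; -1 1 0)], sign=-1
B: triangle coeff Δ(4,2,2) = 1/630; Σ_t [0,0]: t=0:+1/144 = 1/144; (3j)²=1/18 [(4 2 2; 3 -2 -1)], sign=-1
I_A²/I_B² = (1/21)/(1/18) = 6/7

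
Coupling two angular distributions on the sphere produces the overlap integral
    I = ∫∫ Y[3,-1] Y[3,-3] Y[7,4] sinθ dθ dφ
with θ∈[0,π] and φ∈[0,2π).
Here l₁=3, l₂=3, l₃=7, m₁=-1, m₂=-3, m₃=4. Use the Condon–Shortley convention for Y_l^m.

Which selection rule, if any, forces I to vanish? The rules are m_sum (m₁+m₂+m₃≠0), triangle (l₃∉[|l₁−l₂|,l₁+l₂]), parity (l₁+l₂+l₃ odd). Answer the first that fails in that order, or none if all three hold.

triangle

Σmᵢ = 0  ✓
l₃∈[|l₁−l₂|,l₁+l₂]=[0,6], have l₃=7  ✗
Σlᵢ = 13 ⇒ odd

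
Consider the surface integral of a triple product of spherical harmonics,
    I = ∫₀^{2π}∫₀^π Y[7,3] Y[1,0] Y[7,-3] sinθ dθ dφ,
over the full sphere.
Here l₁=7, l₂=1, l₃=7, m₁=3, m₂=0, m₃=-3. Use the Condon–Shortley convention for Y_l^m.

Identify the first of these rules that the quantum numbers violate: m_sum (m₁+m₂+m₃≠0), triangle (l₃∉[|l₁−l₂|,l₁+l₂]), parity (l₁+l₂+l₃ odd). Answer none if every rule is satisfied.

azimuthal sum: 3 + 0 − 3 = 0  ✓
6 ≤ 7 ≤ 8 (triangle on l)  ✓
L = 7 + 1 + 7 = 15 (odd)  ✗

parity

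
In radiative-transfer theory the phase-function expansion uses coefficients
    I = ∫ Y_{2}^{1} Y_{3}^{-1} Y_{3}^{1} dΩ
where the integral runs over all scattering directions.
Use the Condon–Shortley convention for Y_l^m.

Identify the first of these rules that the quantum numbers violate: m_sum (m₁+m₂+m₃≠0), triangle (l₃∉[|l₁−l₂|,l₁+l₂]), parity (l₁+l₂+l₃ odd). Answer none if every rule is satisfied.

m₁+m₂+m₃ = 1 − 1 + 1 = 1  ✗
triangle: |2−3|=1 ≤ l₃=3 ≤ 2+3=5
parity: l₁+l₂+l₃ = 8 is even

m_sum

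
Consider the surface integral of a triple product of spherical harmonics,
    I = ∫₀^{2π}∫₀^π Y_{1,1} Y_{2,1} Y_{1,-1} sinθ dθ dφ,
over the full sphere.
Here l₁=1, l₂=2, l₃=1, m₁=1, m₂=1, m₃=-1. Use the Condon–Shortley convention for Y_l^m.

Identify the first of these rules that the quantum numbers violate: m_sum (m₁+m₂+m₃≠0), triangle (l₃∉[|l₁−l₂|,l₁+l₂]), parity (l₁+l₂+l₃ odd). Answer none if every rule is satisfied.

m_sum

azimuthal sum: 1 + 1 − 1 = 1  ✗
1 ≤ 1 ≤ 3 (triangle on l)
L = 1 + 2 + 1 = 4 (even)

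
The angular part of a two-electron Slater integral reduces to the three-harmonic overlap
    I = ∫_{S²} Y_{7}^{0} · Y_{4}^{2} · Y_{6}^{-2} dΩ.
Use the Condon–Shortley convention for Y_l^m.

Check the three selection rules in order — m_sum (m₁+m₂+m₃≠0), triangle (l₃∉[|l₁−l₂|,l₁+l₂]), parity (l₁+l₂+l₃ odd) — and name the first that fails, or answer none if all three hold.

azimuthal sum: 0 + 2 − 2 = 0  ✓
3 ≤ 6 ≤ 11 (triangle on l)  ✓
L = 7 + 4 + 6 = 17 (odd)  ✗

parity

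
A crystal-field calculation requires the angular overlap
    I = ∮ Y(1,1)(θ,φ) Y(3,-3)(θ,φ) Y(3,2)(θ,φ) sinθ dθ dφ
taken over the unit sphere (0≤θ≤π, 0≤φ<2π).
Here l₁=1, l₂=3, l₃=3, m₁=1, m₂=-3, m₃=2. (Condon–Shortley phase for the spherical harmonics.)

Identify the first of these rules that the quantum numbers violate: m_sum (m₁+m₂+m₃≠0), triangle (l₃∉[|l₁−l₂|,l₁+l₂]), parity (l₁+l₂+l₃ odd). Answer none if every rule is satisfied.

parity

azimuthal sum: 1 − 3 + 2 = 0  ✓
2 ≤ 3 ≤ 4 (triangle on l)  ✓
L = 1 + 3 + 3 = 7 (odd)  ✗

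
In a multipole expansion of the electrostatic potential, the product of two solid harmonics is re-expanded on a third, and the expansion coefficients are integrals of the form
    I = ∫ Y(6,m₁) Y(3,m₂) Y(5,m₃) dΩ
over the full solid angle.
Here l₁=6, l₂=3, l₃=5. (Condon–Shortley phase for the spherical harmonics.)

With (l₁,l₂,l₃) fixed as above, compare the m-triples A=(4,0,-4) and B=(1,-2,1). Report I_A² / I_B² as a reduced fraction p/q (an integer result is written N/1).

15/14

l's match ⇒ only the (l;m) 3-j factors differ between A and B.
A: triangle coeff Δ(6,3,5) = 1/675675; Σ_t [1,2]: t=1:−1/60480 t=2:+1/161280 = -1/96768; (3j)²=15/1001 [(6 3 5; 4 0 -4)], sign=+1
B: triangle coeff Δ(6,3,5) = 1/675675; Σ_t [0,1]: t=0:+1/17280 t=1:−1/6912 = -1/11520; (3j)²=2/143 [(6 3 5; 1 -2 1)], sign=-1
I_A²/I_B² = (15/1001)/(2/143) = 15/14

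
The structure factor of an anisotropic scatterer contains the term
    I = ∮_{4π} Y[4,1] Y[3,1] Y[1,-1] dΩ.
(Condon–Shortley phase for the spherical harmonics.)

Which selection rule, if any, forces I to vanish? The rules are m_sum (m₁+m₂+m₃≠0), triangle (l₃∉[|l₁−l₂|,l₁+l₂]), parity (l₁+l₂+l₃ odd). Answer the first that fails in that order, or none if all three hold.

Σmᵢ = 1  ✗
l₃∈[|l₁−l₂|,l₁+l₂]=[1,7], have l₃=1
Σlᵢ = 8 ⇒ even

m_sum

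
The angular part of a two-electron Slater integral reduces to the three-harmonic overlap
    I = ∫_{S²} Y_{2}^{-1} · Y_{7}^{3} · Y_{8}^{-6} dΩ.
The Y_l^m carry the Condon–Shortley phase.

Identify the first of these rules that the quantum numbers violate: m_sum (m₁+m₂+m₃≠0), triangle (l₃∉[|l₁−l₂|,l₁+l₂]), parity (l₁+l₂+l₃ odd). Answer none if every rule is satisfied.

Σmᵢ = -4  ✗
l₃∈[|l₁−l₂|,l₁+l₂]=[5,9], have l₃=8
Σlᵢ = 17 ⇒ odd

m_sum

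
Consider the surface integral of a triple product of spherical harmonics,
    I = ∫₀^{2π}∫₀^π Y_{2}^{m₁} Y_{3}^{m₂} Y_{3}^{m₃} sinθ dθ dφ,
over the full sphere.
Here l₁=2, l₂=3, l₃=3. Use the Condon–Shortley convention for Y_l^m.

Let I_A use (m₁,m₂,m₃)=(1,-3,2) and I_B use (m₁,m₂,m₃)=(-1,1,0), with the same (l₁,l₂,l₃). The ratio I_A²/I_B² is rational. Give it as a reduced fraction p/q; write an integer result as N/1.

l's match ⇒ only the (l;m) 3-j factors differ between A and B.
A: triangle coeff Δ(2,3,3) = 1/3780; Σ_t [0,0]: t=0:+1/48 = 1/48; (3j)²=5/84 [(2 3 3; 1 -3 2)], sign=-1
B: triangle coeff Δ(2,3,3) = 1/3780; Σ_t [1,2]: t=1:−1/12 t=2:+1/8 = 1/24; (3j)²=1/210 [(2 3 3; -1 1 0)], sign=-1
I_A²/I_B² = (5/84)/(1/210) = 25/2

25/2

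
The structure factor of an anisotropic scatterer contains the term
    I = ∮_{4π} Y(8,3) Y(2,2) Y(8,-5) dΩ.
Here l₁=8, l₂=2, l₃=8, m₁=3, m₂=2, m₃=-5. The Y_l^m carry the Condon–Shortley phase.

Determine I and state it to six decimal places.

Checks pass: Σm=0; 18 even; l₃=8∈[6,10].
(2·8+1)(2·2+1)(2·8+1) = 1445
Δ: 2! 14! 2! / 19! → 1/348840
sum: t=0:+1/116121600 t=1:−1/25401600 t=2:+1/116121600 = -1/45158400
3j²(8 2 8; 0 0 0) = Δ·Π!·Σ² = 24/1615  (sign -1)
sum: t=2:+1/958003200 = 1/958003200
3j²(8 2 8; 3 2 -5) = Δ·Π!·Σ² = 13/969  (sign -1)
combine: 4πI² = 1445·24/1615·13/969 = 104/361
take √, sign +1: I = 0.15141125

0.151411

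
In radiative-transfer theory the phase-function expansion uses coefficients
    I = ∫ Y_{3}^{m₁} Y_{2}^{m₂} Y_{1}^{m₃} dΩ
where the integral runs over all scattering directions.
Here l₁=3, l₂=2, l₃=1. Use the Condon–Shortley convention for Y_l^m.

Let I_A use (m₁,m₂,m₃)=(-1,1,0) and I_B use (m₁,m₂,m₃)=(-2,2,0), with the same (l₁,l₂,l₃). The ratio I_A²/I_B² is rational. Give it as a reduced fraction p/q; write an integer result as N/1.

Same 3,2,1: normalisation and zero-m 3j drop out of the ratio.
A: Δ: 4! 2! 0! / 7! → 1/105; sum: t=3:−1/6 = -1/6; 3j²(3 2 1; -1 1 0) = Δ·Π!·Σ² = 8/105  (sign +1)
B: Δ: 4! 2! 0! / 7! → 1/105; sum: t=4:+1/24 = 1/24; 3j²(3 2 1; -2 2 0) = Δ·Π!·Σ² = 1/21  (sign -1)
I_A²/I_B² = (8/105)/(1/21) = 8/5

8/5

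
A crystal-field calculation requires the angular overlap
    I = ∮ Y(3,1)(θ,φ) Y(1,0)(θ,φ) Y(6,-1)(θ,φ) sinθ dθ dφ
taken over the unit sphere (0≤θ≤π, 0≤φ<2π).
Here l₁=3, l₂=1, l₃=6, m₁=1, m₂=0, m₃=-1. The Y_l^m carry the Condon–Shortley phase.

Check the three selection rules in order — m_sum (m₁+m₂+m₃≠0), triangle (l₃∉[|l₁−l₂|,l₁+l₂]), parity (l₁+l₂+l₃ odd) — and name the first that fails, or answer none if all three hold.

azimuthal sum: 1 + 0 − 1 = 0  ✓
2 ≤ 6 ≤ 4 (triangle on l)  ✗
L = 3 + 1 + 6 = 10 (even)

triangle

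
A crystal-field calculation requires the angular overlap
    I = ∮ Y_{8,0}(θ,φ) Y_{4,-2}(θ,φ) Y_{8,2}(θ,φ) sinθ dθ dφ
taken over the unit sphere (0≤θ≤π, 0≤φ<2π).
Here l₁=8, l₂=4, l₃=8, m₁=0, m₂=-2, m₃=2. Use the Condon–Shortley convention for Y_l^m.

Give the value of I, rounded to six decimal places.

-0.115379

Rules hold: Σm=0, L=20 even, 4≤8≤12.
N = 17·9·17 = 2601
Δ = 4!·12!·4!/21! = 1/185175900
Racah Σ t=0..4: t=0:+1/557383680 t=1:−1/21772800 t=2:+1/8294400 t=3:−1/21772800 t=4:+1/557383680 = 1/30965760
⇒ 3j(8 4 8; 0 0 0)² = 36/4199, sgn +1
Racah Σ t=0..2: t=0:+1/92897280 t=1:−1/21772800 t=2:+1/49766400 = -1/66355200
⇒ 3j(8 4 8; 0 -2 2)² = 63/8398, sgn -1
4πI² = N·(3j₀)²·(3jₘ)² = 10206/61009
I = -1·√(0.167287/4π) = -0.11537877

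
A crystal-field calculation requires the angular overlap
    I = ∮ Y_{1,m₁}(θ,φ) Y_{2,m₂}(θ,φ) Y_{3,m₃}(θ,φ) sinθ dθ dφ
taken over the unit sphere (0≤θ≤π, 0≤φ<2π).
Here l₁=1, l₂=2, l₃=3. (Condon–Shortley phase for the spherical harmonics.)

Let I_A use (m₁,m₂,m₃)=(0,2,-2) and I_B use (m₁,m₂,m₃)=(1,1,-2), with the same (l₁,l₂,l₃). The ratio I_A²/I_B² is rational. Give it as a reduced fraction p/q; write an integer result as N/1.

l's match ⇒ only the (l;m) 3-j factors differ between A and B.
A: triangle coeff Δ(1,2,3) = 1/105; Σ_t [0,0]: t=0:+1/24 = 1/24; (3j)²=1/21 [(1 2 3; 0 2 -2)], sign=-1
B: triangle coeff Δ(1,2,3) = 1/105; Σ_t [0,0]: t=0:+1/12 = 1/12; (3j)²=2/21 [(1 2 3; 1 1 -2)], sign=-1
I_A²/I_B² = (1/21)/(2/21) = 1/2

1/2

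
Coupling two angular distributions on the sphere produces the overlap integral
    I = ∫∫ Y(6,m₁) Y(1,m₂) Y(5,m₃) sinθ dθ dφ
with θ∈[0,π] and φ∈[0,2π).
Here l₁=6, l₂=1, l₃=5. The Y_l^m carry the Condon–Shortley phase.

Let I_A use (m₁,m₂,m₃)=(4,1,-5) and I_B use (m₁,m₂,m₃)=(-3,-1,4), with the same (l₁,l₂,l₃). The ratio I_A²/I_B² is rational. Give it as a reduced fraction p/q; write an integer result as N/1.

1/3

Shared (l₁,l₂,l₃)=(6,1,5): N and (l;000)² cancel in I_A²/I_B².
A: Δ = 2!·10!·0!/13! = 1/858; Racah Σ t=2..2: t=2:+1/7257600 = 1/7257600; ⇒ 3j(6 1 5; 4 1 -5)² = 1/858, sgn +1
B: Δ = 2!·10!·0!/13! = 1/858; Racah Σ t=0..0: t=0:+1/725760 = 1/725760; ⇒ 3j(6 1 5; -3 -1 4)² = 1/286, sgn -1
I_A²/I_B² = (1/858)/(1/286) = 1/3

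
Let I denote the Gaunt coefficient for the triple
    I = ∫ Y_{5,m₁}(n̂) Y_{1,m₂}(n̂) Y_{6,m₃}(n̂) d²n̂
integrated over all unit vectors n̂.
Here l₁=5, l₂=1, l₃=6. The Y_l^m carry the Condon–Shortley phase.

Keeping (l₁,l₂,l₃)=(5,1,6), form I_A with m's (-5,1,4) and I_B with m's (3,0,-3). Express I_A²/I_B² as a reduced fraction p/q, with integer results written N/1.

1/27

Shared (l₁,l₂,l₃)=(5,1,6): N and (l;000)² cancel in I_A²/I_B².
A: Δ = 0!·10!·2!/13! = 1/858; Racah Σ t=0..0: t=0:+1/7257600 = 1/7257600; ⇒ 3j(5 1 6; -5 1 4)² = 1/858, sgn +1
B: Δ = 0!·10!·2!/13! = 1/858; Racah Σ t=0..0: t=0:+1/80640 = 1/80640; ⇒ 3j(5 1 6; 3 0 -3)² = 9/286, sgn -1
I_A²/I_B² = (1/858)/(9/286) = 1/27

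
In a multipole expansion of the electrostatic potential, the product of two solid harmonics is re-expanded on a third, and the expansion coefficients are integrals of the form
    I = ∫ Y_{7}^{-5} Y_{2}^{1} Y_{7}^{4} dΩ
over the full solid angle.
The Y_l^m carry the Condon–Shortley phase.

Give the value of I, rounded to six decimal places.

-0.188767

Rules hold: Σm=0, L=16 even, 5≤7≤9.
N = 15·5·15 = 1125
Δ = 2!·12!·2!/17! = 1/185640
Racah Σ t=0..2: t=0:+1/2419200 t=1:−1/518400 t=2:+1/2419200 = -1/907200
⇒ 3j(7 2 7; 0 0 0)² = 56/3315, sgn +1
Racah Σ t=1..2: t=1:−1/79833600 t=2:+1/14515200 = 1/17740800
⇒ 3j(7 2 7; -5 1 4)² = 729/30940, sgn -1
4πI² = N·(3j₀)²·(3jₘ)² = 21870/48841
I = -1·√(0.44778/4π) = -0.18876748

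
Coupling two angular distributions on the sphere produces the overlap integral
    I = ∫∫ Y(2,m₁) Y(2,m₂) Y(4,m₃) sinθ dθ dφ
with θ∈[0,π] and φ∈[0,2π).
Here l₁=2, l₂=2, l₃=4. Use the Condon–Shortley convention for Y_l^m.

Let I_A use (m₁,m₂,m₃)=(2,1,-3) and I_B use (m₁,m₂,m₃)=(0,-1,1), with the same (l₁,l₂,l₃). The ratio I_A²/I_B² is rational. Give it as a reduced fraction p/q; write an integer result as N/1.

7/6

Shared (l₁,l₂,l₃)=(2,2,4): N and (l;000)² cancel in I_A²/I_B².
A: Δ = 0!·4!·4!/9! = 1/630; Racah Σ t=0..0: t=0:+1/144 = 1/144; ⇒ 3j(2 2 4; 2 1 -3)² = 1/18, sgn -1
B: Δ = 0!·4!·4!/9! = 1/630; Racah Σ t=0..0: t=0:+1/24 = 1/24; ⇒ 3j(2 2 4; 0 -1 1)² = 1/21, sgn -1
I_A²/I_B² = (1/18)/(1/21) = 7/6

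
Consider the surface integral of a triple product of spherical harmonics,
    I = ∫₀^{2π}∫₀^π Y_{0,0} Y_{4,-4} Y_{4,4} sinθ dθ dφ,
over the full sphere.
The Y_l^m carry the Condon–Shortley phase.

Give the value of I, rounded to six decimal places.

0.282095

Rules hold: Σm=0, L=8 even, 4≤4≤4.
N = 1·9·9 = 81
Δ = 0!·0!·8!/9! = 1/9
Racah Σ t=0..0: t=0:+1/576 = 1/576
⇒ 3j(0 4 4; 0 0 0)² = 1/9, sgn +1
Racah Σ t=0..0: t=0:+1/40320 = 1/40320
⇒ 3j(0 4 4; 0 -4 4)² = 1/9, sgn +1
4πI² = N·(3j₀)²·(3jₘ)² = 1/1
I = +1·√(1/4π) = 0.28209479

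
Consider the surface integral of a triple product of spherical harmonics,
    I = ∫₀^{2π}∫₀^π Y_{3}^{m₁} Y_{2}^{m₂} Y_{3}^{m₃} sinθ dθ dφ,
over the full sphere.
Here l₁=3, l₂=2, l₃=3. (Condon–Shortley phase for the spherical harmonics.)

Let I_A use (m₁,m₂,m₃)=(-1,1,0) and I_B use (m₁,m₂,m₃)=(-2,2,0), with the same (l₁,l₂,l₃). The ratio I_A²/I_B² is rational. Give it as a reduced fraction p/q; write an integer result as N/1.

Same 3,2,3: normalisation and zero-m 3j drop out of the ratio.
A: Δ: 2! 4! 2! / 9! → 1/3780; sum: t=1:−1/12 t=2:+1/8 = 1/24; 3j²(3 2 3; -1 1 0) = Δ·Π!·Σ² = 1/210  (sign -1)
B: Δ: 2! 4! 2! / 9! → 1/3780; sum: t=2:+1/24 = 1/24; 3j²(3 2 3; -2 2 0) = Δ·Π!·Σ² = 1/21  (sign -1)
I_A²/I_B² = (1/210)/(1/21) = 1/10

1/10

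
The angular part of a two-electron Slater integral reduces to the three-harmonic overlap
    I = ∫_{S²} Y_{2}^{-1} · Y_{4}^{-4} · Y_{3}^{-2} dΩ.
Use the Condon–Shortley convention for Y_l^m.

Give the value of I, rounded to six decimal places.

0.000000

Σmᵢ = -7 ≠ 0, so the φ-integral vanishes; I = 0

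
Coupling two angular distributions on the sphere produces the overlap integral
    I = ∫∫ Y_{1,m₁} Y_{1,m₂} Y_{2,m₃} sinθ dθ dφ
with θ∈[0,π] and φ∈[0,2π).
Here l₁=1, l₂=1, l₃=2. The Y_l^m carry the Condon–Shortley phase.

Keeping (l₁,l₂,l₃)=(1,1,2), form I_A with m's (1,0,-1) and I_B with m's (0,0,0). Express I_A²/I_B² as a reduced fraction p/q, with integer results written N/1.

Same 1,1,2: normalisation and zero-m 3j drop out of the ratio.
A: Δ: 0! 2! 2! / 5! → 1/30; sum: t=0:+1/2 = 1/2; 3j²(1 1 2; 1 0 -1) = Δ·Π!·Σ² = 1/10  (sign -1)
B: Δ: 0! 2! 2! / 5! → 1/30; sum: t=0:+1/1 = 1/1; 3j²(1 1 2; 0 0 0) = Δ·Π!·Σ² = 2/15  (sign +1)
I_A²/I_B² = (1/10)/(2/15) = 3/4

3/4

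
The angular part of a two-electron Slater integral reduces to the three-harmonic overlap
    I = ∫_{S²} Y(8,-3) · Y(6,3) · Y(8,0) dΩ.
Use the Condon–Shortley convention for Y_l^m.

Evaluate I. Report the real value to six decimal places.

Checks pass: Σm=0; 22 even; l₃=8∈[2,14].
(2·8+1)(2·6+1)(2·8+1) = 3757
Δ: 6! 10! 6! / 23! → 1/13742520792
sum: t=0:+1/41803776000 t=1:−1/435456000 t=2:+1/39813120 t=3:−1/18662400 t=4:+1/39813120 t=5:−1/435456000 t=6:+1/41803776000 = -11/1393459200
3j²(8 6 8; 0 0 0) = Δ·Π!·Σ² = 600/96577  (sign -1)
sum: t=3:−1/2090188800 t=4:+1/174182400 t=5:−1/99532800 t=6:+1/373248000 = -11/5225472000
3j²(8 6 8; -3 3 0) = Δ·Π!·Σ² = 528/96577  (sign -1)
combine: 4πI² = 3757·600/96577·528/96577 = 316800/2482597
take √, sign +1: I = 0.10077076

0.100771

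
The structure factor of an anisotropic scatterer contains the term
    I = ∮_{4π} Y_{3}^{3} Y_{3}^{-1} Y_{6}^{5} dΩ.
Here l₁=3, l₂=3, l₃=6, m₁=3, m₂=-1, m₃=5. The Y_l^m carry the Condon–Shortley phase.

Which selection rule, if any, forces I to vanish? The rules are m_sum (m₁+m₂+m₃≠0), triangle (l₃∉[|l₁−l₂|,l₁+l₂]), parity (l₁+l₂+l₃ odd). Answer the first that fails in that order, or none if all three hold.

m_sum

azimuthal sum: 3 − 1 + 5 = 7  ✗
0 ≤ 6 ≤ 6 (triangle on l)
L = 3 + 3 + 6 = 12 (even)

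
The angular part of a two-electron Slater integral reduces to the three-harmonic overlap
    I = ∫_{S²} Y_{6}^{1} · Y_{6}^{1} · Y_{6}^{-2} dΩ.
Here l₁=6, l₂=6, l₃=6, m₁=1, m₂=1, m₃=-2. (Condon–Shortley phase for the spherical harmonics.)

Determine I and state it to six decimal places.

0.117335

Checks pass: Σm=0; 18 even; l₃=6∈[0,12].
(2·6+1)(2·6+1)(2·6+1) = 2197
Δ: 6! 6! 6! / 19! → 1/325909584
sum: t=0:+1/373248000 t=1:−1/1728000 t=2:+1/110592 t=3:−1/46656 t=4:+1/110592 t=5:−1/1728000 t=6:+1/373248000 = -7/1555200
3j²(6 6 6; 0 0 0) = Δ·Π!·Σ² = 400/46189  (sign -1)
sum: t=1:−1/4147200 t=2:+1/207360 t=3:−1/82944 t=4:+1/207360 t=5:−1/4147200 = -1/345600
3j²(6 6 6; 1 1 -2) = Δ·Π!·Σ² = 420/46189  (sign -1)
combine: 4πI² = 2197·400/46189·420/46189 = 2184000/12623809
take √, sign +1: I = 0.11733462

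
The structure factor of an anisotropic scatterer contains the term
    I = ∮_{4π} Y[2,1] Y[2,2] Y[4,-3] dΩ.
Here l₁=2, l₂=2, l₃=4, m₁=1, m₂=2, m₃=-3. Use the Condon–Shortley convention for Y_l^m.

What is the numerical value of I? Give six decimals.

-0.238414

Rules hold: Σm=0, L=8 even, 0≤4≤4.
N = 5·5·9 = 225
Δ = 0!·4!·4!/9! = 1/630
Racah Σ t=0..0: t=0:+1/16 = 1/16
⇒ 3j(2 2 4; 0 0 0)² = 2/35, sgn +1
Racah Σ t=0..0: t=0:+1/144 = 1/144
⇒ 3j(2 2 4; 1 2 -3)² = 1/18, sgn -1
4πI² = N·(3j₀)²·(3jₘ)² = 5/7
I = -1·√(0.714286/4π) = -0.23841361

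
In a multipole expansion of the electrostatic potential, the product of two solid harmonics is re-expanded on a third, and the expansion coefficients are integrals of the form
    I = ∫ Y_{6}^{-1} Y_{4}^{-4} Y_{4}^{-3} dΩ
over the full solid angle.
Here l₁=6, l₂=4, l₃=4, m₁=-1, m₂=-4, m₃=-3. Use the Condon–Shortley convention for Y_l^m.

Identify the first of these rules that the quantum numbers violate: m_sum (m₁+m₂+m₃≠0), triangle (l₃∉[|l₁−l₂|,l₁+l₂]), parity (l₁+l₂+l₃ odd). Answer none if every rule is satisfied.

m_sum

m₁+m₂+m₃ = -1 − 4 − 3 = -8  ✗
triangle: |6−4|=2 ≤ l₃=4 ≤ 6+4=10
parity: l₁+l₂+l₃ = 14 is even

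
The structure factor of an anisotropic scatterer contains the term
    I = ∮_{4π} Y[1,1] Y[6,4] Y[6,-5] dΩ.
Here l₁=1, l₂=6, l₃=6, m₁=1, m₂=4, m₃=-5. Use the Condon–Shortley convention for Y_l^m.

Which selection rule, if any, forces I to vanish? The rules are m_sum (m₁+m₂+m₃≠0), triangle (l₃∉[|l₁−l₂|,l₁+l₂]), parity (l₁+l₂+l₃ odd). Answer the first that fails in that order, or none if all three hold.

m₁+m₂+m₃ = 1 + 4 − 5 = 0  ✓
triangle: |1−6|=5 ≤ l₃=6 ≤ 1+6=7  ✓
parity: l₁+l₂+l₃ = 13 is odd  ✗

parity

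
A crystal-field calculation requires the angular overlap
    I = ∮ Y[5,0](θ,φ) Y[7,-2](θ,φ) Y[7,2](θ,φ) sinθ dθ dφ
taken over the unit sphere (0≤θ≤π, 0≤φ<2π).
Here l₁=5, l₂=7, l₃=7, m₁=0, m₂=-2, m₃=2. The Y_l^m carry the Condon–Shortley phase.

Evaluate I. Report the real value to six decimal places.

0.000000

Σlᵢ=19 odd — θ-integrand is odd under cosθ→−cosθ; I=0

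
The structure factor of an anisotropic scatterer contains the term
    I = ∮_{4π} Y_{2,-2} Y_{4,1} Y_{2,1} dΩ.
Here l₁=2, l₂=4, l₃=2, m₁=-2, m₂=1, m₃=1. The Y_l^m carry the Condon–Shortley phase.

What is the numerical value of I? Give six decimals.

-0.090112

Rules hold: Σm=0, L=8 even, 2≤2≤6.
N = 5·9·5 = 225
Δ = 4!·0!·4!/9! = 1/630
Racah Σ t=2..2: t=2:+1/16 = 1/16
⇒ 3j(2 4 2; 0 0 0)² = 2/35, sgn +1
Racah Σ t=4..4: t=4:+1/144 = 1/144
⇒ 3j(2 4 2; -2 1 1)² = 1/126, sgn -1
4πI² = N·(3j₀)²·(3jₘ)² = 5/49
I = -1·√(0.102041/4π) = -0.09011188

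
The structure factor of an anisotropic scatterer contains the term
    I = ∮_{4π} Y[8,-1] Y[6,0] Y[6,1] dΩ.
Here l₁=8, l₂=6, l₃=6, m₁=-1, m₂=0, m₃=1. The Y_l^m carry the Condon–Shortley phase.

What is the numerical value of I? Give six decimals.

m-sum 0 ✓  L=20 even ✓  2≤6≤14 ✓
Π(2lᵢ+1) = 17×13×13 = 2873
triangle coeff Δ(8,6,6) = 1/1309458150
Σ_t [2,6]: t=2:+1/49766400 t=3:−1/3110400 t=4:+1/1327104 t=5:−1/3110400 t=6:+1/49766400 = 1/6635520
(3j)²=350/46189 [(8 6 6; 0 0 0)], sign=+1
Σ_t [2,6]: t=2:+1/174182400 t=3:−1/6220800 t=4:+1/1658880 t=5:−1/2488320 t=6:+1/24883200 = 1/11612160
(3j)²=150/46189 [(8 6 6; -1 0 1)], sign=-1
⇒ 4πI² = 52500/742577
I = (-1)√(52500/742577/(4π)) = -0.07500738

-0.075007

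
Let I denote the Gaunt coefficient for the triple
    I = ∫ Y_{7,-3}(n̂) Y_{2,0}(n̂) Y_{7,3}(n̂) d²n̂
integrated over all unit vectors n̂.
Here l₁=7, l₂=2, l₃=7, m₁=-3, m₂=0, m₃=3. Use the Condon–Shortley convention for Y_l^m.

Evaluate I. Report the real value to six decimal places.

Rules hold: Σm=0, L=16 even, 5≤7≤9.
N = 15·5·15 = 1125
Δ = 2!·12!·2!/17! = 1/185640
Racah Σ t=0..2: t=0:+1/2419200 t=1:−1/518400 t=2:+1/2419200 = -1/907200
⇒ 3j(7 2 7; 0 0 0)² = 56/3315, sgn +1
Racah Σ t=0..2: t=0:+1/29030400 t=1:−1/2177280 t=2:+1/3870720 = -29/174182400
⇒ 3j(7 2 7; -3 0 3)² = 841/185640, sgn -1
4πI² = N·(3j₀)²·(3jₘ)² = 4205/48841
I = -1·√(0.0860957/4π) = -0.08277245

-0.082772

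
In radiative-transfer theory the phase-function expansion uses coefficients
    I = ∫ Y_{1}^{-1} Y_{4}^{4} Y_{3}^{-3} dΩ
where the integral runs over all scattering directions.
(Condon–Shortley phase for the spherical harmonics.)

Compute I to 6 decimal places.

Checks pass: Σm=0; 8 even; l₃=3∈[3,5].
(2·1+1)(2·4+1)(2·3+1) = 189
Δ: 2! 0! 6! / 9! → 1/252
sum: t=1:−1/36 = -1/36
3j²(1 4 3; 0 0 0) = Δ·Π!·Σ² = 4/63  (sign +1)
sum: t=2:+1/1440 = 1/1440
3j²(1 4 3; -1 4 -3) = Δ·Π!·Σ² = 1/9  (sign +1)
combine: 4πI² = 189·4/63·1/9 = 4/3
take √, sign +1: I = 0.32573501

0.325735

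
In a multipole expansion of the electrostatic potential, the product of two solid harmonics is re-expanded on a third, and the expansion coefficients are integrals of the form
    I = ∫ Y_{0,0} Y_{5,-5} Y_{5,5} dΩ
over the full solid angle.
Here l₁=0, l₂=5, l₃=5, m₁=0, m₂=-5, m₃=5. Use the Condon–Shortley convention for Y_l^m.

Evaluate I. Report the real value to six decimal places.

Rules hold: Σm=0, L=10 even, 5≤5≤5.
N = 1·11·11 = 121
Δ = 0!·0!·10!/11! = 1/11
Racah Σ t=0..0: t=0:+1/14400 = 1/14400
⇒ 3j(0 5 5; 0 0 0)² = 1/11, sgn -1
Racah Σ t=0..0: t=0:+1/3628800 = 1/3628800
⇒ 3j(0 5 5; 0 -5 5)² = 1/11, sgn +1
4πI² = N·(3j₀)²·(3jₘ)² = 1/1
I = -1·√(1/4π) = -0.28209479

-0.282095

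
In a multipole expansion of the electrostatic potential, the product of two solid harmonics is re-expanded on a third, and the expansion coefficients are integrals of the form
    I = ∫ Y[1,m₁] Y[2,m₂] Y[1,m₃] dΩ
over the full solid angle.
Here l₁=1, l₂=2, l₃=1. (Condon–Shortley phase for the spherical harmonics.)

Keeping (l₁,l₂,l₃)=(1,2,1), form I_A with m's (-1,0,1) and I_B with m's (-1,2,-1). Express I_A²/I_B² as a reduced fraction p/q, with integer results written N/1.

1/6

Shared (l₁,l₂,l₃)=(1,2,1): N and (l;000)² cancel in I_A²/I_B².
A: Δ = 2!·0!·2!/5! = 1/30; Racah Σ t=2..2: t=2:+1/4 = 1/4; ⇒ 3j(1 2 1; -1 0 1)² = 1/30, sgn +1
B: Δ = 2!·0!·2!/5! = 1/30; Racah Σ t=2..2: t=2:+1/4 = 1/4; ⇒ 3j(1 2 1; -1 2 -1)² = 1/5, sgn +1
I_A²/I_B² = (1/30)/(1/5) = 1/6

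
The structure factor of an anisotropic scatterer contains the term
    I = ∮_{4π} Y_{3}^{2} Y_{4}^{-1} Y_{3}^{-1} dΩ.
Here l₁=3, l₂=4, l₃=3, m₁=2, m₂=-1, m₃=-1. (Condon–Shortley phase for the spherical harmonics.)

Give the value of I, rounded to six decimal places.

0.145070

m-sum 0 ✓  L=10 even ✓  1≤3≤7 ✓
Π(2lᵢ+1) = 7×9×7 = 441
triangle coeff Δ(3,4,3) = 1/34650
Σ_t [1,3]: t=1:−1/72 t=2:+1/16 t=3:−1/72 = 5/144
(3j)²=2/77 [(3 4 3; 0 0 0)], sign=-1
Σ_t [0,1]: t=0:+1/144 t=1:−1/48 = -1/72
(3j)²=16/693 [(3 4 3; 2 -1 -1)], sign=-1
⇒ 4πI² = 32/121
I = (+1)√(32/121/(4π)) = 0.14506992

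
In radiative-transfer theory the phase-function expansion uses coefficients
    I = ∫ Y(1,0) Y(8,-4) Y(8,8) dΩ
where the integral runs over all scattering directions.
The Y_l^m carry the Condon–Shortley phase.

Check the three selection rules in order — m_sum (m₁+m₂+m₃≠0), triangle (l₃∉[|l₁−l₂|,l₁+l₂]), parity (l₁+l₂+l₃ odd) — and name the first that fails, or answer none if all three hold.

azimuthal sum: 0 − 4 + 8 = 4  ✗
7 ≤ 8 ≤ 9 (triangle on l)
L = 1 + 8 + 8 = 17 (odd)

m_sum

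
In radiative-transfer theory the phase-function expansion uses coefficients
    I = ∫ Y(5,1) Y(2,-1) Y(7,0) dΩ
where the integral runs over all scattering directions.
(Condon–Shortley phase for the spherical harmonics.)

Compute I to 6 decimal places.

0.177378

Checks pass: Σm=0; 14 even; l₃=7∈[3,7].
(2·5+1)(2·2+1)(2·7+1) = 825
Δ: 0! 10! 4! / 15! → 1/15015
sum: t=0:+1/57600 = 1/57600
3j²(5 2 7; 0 0 0) = Δ·Π!·Σ² = 21/715  (sign -1)
sum: t=0:+1/103680 = 1/103680
3j²(5 2 7; 1 -1 0) = Δ·Π!·Σ² = 7/429  (sign -1)
combine: 4πI² = 825·21/715·7/429 = 735/1859
take √, sign +1: I = 0.17737771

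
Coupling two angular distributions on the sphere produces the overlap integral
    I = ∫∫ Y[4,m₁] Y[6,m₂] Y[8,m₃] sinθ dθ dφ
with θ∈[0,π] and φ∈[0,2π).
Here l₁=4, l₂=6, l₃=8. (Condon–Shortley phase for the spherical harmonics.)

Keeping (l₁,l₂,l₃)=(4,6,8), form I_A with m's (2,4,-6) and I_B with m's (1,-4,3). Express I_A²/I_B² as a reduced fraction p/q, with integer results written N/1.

l's match ⇒ only the (l;m) 3-j factors differ between A and B.
A: triangle coeff Δ(4,6,8) = 1/23279256; Σ_t [0,2]: t=0:+1/348364800 t=1:−1/43545600 t=2:+1/116121600 = -1/87091200; (3j)²=10/969 [(4 6 8; 2 4 -6)], sign=-1
B: triangle coeff Δ(4,6,8) = 1/23279256; Σ_t [0,2]: t=0:+1/5806080 t=1:−1/17418240 t=2:+1/870912000 = 101/870912000; (3j)²=10201/705432 [(4 6 8; 1 -4 3)], sign=-1
I_A²/I_B² = (10/969)/(10201/705432) = 7280/10201

7280/10201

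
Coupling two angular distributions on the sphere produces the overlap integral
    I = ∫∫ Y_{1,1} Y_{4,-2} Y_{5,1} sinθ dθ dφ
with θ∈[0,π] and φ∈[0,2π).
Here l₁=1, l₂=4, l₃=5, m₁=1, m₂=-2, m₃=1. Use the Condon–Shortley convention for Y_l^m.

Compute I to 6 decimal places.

Rules hold: Σm=0, L=10 even, 3≤5≤5.
N = 3·9·11 = 297
Δ = 0!·2!·8!/11! = 1/495
Racah Σ t=0..0: t=0:+1/576 = 1/576
⇒ 3j(1 4 5; 0 0 0)² = 5/99, sgn -1
Racah Σ t=0..0: t=0:+1/2880 = 1/2880
⇒ 3j(1 4 5; 1 -2 1)² = 2/165, sgn +1
4πI² = N·(3j₀)²·(3jₘ)² = 2/11
I = -1·√(0.181818/4π) = -0.12028562

-0.120286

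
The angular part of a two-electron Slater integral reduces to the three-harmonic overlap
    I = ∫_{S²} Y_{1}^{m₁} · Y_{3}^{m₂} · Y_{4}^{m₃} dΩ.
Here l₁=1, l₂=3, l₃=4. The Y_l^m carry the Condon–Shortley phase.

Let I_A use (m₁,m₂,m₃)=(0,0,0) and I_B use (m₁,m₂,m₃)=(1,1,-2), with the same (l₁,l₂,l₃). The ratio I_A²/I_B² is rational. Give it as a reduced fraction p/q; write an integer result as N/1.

l's match ⇒ only the (l;m) 3-j factors differ between A and B.
A: triangle coeff Δ(1,3,4) = 1/252; Σ_t [0,0]: t=0:+1/36 = 1/36; (3j)²=4/63 [(1 3 4; 0 0 0)], sign=+1
B: triangle coeff Δ(1,3,4) = 1/252; Σ_t [0,0]: t=0:+1/96 = 1/96; (3j)²=5/84 [(1 3 4; 1 1 -2)], sign=+1
I_A²/I_B² = (4/63)/(5/84) = 16/15

16/15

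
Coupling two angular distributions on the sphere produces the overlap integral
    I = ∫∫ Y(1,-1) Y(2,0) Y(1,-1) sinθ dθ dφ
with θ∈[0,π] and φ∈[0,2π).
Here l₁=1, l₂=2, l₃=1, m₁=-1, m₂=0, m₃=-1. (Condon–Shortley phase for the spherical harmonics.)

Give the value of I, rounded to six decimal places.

-1 + 0 − 1 = -2 ≠ 0: azimuthal integral kills it; I = 0

0.000000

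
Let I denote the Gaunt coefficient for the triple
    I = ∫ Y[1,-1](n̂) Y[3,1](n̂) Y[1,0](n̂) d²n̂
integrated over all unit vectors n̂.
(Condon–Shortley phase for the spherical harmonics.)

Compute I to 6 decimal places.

0.000000

triangle: need 2≤l₃≤4, have 1; I=0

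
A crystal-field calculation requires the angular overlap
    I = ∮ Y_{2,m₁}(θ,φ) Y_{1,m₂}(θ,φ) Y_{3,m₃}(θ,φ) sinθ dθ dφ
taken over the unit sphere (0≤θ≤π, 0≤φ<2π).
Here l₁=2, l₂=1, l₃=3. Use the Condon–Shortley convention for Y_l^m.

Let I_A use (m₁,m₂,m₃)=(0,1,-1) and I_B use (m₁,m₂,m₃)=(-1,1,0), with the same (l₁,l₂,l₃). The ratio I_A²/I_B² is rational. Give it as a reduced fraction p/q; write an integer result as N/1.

2/1

Shared (l₁,l₂,l₃)=(2,1,3): N and (l;000)² cancel in I_A²/I_B².
A: Δ = 0!·4!·2!/7! = 1/105; Racah Σ t=0..0: t=0:+1/8 = 1/8; ⇒ 3j(2 1 3; 0 1 -1)² = 2/35, sgn +1
B: Δ = 0!·4!·2!/7! = 1/105; Racah Σ t=0..0: t=0:+1/12 = 1/12; ⇒ 3j(2 1 3; -1 1 0)² = 1/35, sgn -1
I_A²/I_B² = (2/35)/(1/35) = 2/1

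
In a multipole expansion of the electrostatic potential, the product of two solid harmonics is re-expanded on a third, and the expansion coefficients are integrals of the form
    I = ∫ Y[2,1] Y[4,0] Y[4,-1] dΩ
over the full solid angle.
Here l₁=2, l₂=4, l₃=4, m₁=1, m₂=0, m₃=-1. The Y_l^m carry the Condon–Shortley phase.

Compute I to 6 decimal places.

-0.044869

Rules hold: Σm=0, L=10 even, 2≤4≤6.
N = 5·9·9 = 405
Δ = 2!·2!·6!/11! = 1/13860
Racah Σ t=0..2: t=0:+1/192 t=1:−1/36 t=2:+1/192 = -5/288
⇒ 3j(2 4 4; 0 0 0)² = 20/693, sgn -1
Racah Σ t=0..1: t=0:+1/96 t=1:−1/72 = -1/288
⇒ 3j(2 4 4; 1 0 -1)² = 1/462, sgn +1
4πI² = N·(3j₀)²·(3jₘ)² = 150/5929
I = -1·√(0.0252994/4π) = -0.04486937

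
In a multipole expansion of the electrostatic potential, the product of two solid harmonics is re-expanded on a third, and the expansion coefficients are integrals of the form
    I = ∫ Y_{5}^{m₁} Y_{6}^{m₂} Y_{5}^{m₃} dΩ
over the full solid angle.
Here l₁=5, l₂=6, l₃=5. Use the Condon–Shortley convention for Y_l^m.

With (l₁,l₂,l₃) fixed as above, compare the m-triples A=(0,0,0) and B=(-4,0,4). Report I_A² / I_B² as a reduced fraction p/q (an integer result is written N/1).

25/36

l's match ⇒ only the (l;m) 3-j factors differ between A and B.
A: triangle coeff Δ(5,6,5) = 1/28588560; Σ_t [1,5]: t=1:−1/345600 t=2:+1/13824 t=3:−1/5184 t=4:+1/13824 t=5:−1/345600 = -7/129600; (3j)²=80/7293 [(5 6 5; 0 0 0)], sign=+1
B: triangle coeff Δ(5,6,5) = 1/28588560; Σ_t [5,6]: t=5:−1/345600 t=6:+1/3110400 = -1/388800; (3j)²=192/12155 [(5 6 5; -4 0 4)], sign=+1
I_A²/I_B² = (80/7293)/(192/12155) = 25/36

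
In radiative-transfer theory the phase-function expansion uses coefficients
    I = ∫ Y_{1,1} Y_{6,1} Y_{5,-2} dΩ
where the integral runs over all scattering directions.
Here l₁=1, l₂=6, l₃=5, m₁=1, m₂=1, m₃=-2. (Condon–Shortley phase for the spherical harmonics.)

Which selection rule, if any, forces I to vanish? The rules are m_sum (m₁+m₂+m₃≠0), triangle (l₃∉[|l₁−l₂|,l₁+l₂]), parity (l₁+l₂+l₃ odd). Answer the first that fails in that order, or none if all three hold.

none

m₁+m₂+m₃ = 1 + 1 − 2 = 0  ✓
triangle: |1−6|=5 ≤ l₃=5 ≤ 1+6=7  ✓
parity: l₁+l₂+l₃ = 12 is even  ✓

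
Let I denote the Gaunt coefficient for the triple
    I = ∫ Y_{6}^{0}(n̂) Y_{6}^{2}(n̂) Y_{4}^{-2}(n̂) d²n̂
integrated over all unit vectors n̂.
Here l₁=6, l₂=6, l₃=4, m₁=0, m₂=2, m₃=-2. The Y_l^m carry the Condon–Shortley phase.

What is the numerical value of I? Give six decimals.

Checks pass: Σm=0; 16 even; l₃=4∈[0,12].
(2·6+1)(2·6+1)(2·4+1) = 1521
Δ: 8! 4! 4! / 17! → 1/15315300
sum: t=2:+1/829440 t=3:−1/25920 t=4:+1/9216 t=5:−1/25920 t=6:+1/829440 = 7/207360
3j²(6 6 4; 0 0 0) = Δ·Π!·Σ² = 28/2431  (sign +1)
sum: t=4:+1/55296 t=5:−1/25920 t=6:+1/138240 = -11/829440
3j²(6 6 4; 0 2 -2) = Δ·Π!·Σ² = 11/1326  (sign -1)
combine: 4πI² = 1521·28/2431·11/1326 = 42/289
take √, sign -1: I = -0.10754019

-0.107540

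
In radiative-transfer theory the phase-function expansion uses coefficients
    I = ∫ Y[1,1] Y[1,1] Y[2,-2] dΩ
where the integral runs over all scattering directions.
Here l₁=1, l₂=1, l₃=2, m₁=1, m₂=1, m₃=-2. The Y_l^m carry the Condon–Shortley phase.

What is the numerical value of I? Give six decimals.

m-sum 0 ✓  L=4 even ✓  0≤2≤2 ✓
Π(2lᵢ+1) = 3×3×5 = 45
triangle coeff Δ(1,1,2) = 1/30
Σ_t [0,0]: t=0:+1/1 = 1/1
(3j)²=2/15 [(1 1 2; 0 0 0)], sign=+1
Σ_t [0,0]: t=0:+1/4 = 1/4
(3j)²=1/5 [(1 1 2; 1 1 -2)], sign=+1
⇒ 4πI² = 6/5
I = (+1)√(6/5/(4π)) = 0.30901936

0.309019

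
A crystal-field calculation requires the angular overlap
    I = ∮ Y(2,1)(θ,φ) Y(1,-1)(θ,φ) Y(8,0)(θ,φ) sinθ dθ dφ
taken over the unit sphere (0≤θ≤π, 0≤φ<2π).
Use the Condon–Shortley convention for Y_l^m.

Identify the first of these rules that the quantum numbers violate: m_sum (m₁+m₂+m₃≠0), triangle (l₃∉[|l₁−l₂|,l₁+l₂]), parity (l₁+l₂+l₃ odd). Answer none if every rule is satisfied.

Σmᵢ = 0  ✓
l₃∈[|l₁−l₂|,l₁+l₂]=[1,3], have l₃=8  ✗
Σlᵢ = 11 ⇒ odd

triangle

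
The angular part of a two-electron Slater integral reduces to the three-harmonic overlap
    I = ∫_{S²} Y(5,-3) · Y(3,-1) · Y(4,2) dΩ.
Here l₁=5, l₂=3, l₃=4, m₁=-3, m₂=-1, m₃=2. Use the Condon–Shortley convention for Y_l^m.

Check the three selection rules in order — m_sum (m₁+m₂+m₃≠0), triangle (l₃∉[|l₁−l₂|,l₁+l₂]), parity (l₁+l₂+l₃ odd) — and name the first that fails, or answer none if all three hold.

m_sum

m₁+m₂+m₃ = -3 − 1 + 2 = -2  ✗
triangle: |5−3|=2 ≤ l₃=4 ≤ 5+3=8
parity: l₁+l₂+l₃ = 12 is even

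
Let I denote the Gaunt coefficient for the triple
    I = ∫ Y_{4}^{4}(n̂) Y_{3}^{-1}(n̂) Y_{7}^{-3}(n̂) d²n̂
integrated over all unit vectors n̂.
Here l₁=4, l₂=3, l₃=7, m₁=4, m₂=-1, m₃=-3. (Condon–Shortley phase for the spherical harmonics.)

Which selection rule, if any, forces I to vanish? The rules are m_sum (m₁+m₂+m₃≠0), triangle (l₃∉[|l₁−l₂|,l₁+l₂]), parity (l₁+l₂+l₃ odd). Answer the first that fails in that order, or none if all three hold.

m₁+m₂+m₃ = 4 − 1 − 3 = 0  ✓
triangle: |4−3|=1 ≤ l₃=7 ≤ 4+3=7  ✓
parity: l₁+l₂+l₃ = 14 is even  ✓

none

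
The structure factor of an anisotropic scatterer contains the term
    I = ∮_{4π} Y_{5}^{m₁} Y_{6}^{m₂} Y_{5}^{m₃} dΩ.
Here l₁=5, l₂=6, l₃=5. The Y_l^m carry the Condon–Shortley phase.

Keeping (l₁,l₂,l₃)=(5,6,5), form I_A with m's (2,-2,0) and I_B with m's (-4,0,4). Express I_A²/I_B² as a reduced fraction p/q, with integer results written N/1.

Shared (l₁,l₂,l₃)=(5,6,5): N and (l;000)² cancel in I_A²/I_B².
A: Δ = 6!·4!·6!/17! = 1/28588560; Racah Σ t=0..3: t=0:+1/207360 t=1:−1/17280 t=2:+1/13824 t=3:−1/103680 = 1/103680; ⇒ 3j(5 6 5; 2 -2 0)² = 10/7293, sgn -1
B: Δ = 6!·4!·6!/17! = 1/28588560; Racah Σ t=5..6: t=5:−1/345600 t=6:+1/3110400 = -1/388800; ⇒ 3j(5 6 5; -4 0 4)² = 192/12155, sgn +1
I_A²/I_B² = (10/7293)/(192/12155) = 25/288

25/288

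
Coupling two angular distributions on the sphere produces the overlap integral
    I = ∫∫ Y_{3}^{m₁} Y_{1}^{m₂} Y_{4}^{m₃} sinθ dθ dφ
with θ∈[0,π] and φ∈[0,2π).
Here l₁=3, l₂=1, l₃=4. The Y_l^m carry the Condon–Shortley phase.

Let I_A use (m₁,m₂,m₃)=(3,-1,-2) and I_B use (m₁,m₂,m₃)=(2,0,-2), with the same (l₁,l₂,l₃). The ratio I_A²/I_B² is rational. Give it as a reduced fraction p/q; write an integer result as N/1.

1/12

Same 3,1,4: normalisation and zero-m 3j drop out of the ratio.
A: Δ: 0! 6! 2! / 9! → 1/252; sum: t=0:+1/1440 = 1/1440; 3j²(3 1 4; 3 -1 -2) = Δ·Π!·Σ² = 1/252  (sign +1)
B: Δ: 0! 6! 2! / 9! → 1/252; sum: t=0:+1/120 = 1/120; 3j²(3 1 4; 2 0 -2) = Δ·Π!·Σ² = 1/21  (sign +1)
I_A²/I_B² = (1/252)/(1/21) = 1/12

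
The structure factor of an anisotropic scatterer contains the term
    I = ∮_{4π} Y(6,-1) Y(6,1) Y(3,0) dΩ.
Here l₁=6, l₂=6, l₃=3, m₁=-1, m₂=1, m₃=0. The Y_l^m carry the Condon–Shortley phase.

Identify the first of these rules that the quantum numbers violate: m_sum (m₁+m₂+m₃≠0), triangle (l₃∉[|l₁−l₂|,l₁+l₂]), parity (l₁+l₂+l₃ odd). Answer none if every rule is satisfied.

parity

m₁+m₂+m₃ = -1 + 1 + 0 = 0  ✓
triangle: |6−6|=0 ≤ l₃=3 ≤ 6+6=12  ✓
parity: l₁+l₂+l₃ = 15 is odd  ✗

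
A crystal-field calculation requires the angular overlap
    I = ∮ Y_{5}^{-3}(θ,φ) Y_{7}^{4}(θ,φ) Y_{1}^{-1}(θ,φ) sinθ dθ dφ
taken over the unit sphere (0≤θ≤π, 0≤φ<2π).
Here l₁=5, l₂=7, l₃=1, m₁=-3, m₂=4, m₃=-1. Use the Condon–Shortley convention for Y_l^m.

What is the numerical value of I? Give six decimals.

|5−7|≤1≤5+7 violated ⇒ I = 0

0.000000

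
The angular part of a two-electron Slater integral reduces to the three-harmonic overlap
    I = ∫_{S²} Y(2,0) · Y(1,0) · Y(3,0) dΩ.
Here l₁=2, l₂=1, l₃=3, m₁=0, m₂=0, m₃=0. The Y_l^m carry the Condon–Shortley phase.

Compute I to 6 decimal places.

0.247767

m-sum 0 ✓  L=6 even ✓  1≤3≤3 ✓
Π(2lᵢ+1) = 5×3×7 = 105
triangle coeff Δ(2,1,3) = 1/105
Σ_t [0,0]: t=0:+1/4 = 1/4
(3j)²=3/35 [(2 1 3; 0 0 0)], sign=-1
(m-triple is (0,0,0) — same symbol as above.)
⇒ 4πI² = 27/35
I = (+1)√(27/35/(4π)) = 0.24776670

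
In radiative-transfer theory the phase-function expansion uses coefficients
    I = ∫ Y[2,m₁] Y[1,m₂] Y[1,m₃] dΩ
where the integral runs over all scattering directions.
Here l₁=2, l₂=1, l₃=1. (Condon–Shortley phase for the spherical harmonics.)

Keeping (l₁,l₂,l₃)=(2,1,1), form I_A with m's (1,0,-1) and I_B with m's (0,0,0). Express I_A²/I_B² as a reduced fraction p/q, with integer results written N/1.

3/4

Shared (l₁,l₂,l₃)=(2,1,1): N and (l;000)² cancel in I_A²/I_B².
A: Δ = 2!·2!·0!/5! = 1/30; Racah Σ t=1..1: t=1:−1/2 = -1/2; ⇒ 3j(2 1 1; 1 0 -1)² = 1/10, sgn -1
B: Δ = 2!·2!·0!/5! = 1/30; Racah Σ t=1..1: t=1:−1/1 = -1/1; ⇒ 3j(2 1 1; 0 0 0)² = 2/15, sgn +1
I_A²/I_B² = (1/10)/(2/15) = 3/4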